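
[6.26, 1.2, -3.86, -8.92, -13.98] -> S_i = 6.26 + -5.06*i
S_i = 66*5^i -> [66, 330, 1650, 8250, 41250]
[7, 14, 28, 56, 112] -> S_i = 7*2^i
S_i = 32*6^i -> [32, 192, 1152, 6912, 41472]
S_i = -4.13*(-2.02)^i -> [-4.13, 8.34, -16.85, 34.04, -68.76]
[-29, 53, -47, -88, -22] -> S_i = Random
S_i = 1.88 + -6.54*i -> [1.88, -4.66, -11.2, -17.74, -24.28]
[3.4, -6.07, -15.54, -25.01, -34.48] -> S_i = 3.40 + -9.47*i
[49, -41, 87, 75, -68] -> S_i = Random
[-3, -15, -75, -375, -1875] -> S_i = -3*5^i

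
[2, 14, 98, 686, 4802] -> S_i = 2*7^i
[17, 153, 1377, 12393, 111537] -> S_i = 17*9^i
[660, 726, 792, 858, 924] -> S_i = 660 + 66*i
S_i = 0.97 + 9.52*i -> [0.97, 10.49, 20.01, 29.53, 39.05]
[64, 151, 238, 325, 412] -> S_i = 64 + 87*i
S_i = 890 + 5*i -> [890, 895, 900, 905, 910]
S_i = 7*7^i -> [7, 49, 343, 2401, 16807]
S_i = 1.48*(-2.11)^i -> [1.48, -3.12, 6.59, -13.9, 29.34]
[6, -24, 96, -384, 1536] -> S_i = 6*-4^i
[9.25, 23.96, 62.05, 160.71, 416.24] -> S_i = 9.25*2.59^i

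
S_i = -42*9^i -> [-42, -378, -3402, -30618, -275562]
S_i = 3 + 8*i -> [3, 11, 19, 27, 35]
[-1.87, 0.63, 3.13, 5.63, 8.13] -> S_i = -1.87 + 2.50*i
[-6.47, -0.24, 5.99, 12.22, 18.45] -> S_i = -6.47 + 6.23*i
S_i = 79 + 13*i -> [79, 92, 105, 118, 131]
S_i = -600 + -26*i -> [-600, -626, -652, -678, -704]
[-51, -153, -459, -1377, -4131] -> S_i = -51*3^i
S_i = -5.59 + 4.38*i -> [-5.59, -1.21, 3.17, 7.55, 11.93]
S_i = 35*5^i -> [35, 175, 875, 4375, 21875]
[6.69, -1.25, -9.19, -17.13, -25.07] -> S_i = 6.69 + -7.94*i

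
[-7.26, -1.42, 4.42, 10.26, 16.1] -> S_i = -7.26 + 5.84*i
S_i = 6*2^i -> [6, 12, 24, 48, 96]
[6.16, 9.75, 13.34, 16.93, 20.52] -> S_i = 6.16 + 3.59*i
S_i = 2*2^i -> [2, 4, 8, 16, 32]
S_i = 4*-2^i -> [4, -8, 16, -32, 64]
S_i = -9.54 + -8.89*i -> [-9.54, -18.43, -27.32, -36.21, -45.1]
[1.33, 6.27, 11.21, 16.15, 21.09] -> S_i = 1.33 + 4.94*i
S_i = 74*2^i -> [74, 148, 296, 592, 1184]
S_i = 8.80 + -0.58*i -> [8.8, 8.22, 7.64, 7.06, 6.48]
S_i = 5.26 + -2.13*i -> [5.26, 3.13, 1.0, -1.13, -3.26]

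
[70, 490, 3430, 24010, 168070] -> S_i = 70*7^i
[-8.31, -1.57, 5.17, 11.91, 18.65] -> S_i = -8.31 + 6.74*i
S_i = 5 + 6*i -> [5, 11, 17, 23, 29]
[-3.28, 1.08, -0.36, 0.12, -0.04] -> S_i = -3.28*(-0.33)^i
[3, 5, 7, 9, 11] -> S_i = 3 + 2*i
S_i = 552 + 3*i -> [552, 555, 558, 561, 564]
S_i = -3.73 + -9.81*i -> [-3.73, -13.54, -23.35, -33.16, -42.97]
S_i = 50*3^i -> [50, 150, 450, 1350, 4050]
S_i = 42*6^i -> [42, 252, 1512, 9072, 54432]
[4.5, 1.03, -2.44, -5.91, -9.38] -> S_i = 4.50 + -3.47*i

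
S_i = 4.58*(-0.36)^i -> [4.58, -1.65, 0.59, -0.21, 0.08]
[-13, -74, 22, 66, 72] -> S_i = Random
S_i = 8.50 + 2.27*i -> [8.5, 10.77, 13.04, 15.31, 17.58]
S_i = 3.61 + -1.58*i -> [3.61, 2.03, 0.45, -1.13, -2.71]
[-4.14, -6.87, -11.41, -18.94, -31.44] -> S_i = -4.14*1.66^i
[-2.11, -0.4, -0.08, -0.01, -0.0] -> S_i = -2.11*0.19^i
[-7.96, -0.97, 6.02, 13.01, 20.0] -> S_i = -7.96 + 6.99*i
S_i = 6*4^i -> [6, 24, 96, 384, 1536]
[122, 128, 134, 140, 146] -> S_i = 122 + 6*i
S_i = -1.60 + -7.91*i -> [-1.6, -9.51, -17.42, -25.33, -33.24]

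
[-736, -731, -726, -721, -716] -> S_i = -736 + 5*i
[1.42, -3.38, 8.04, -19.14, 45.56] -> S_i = 1.42*(-2.38)^i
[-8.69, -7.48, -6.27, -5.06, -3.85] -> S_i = -8.69 + 1.21*i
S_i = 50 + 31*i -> [50, 81, 112, 143, 174]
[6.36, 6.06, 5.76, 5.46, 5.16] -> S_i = 6.36 + -0.30*i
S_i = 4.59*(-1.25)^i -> [4.59, -5.74, 7.17, -8.96, 11.21]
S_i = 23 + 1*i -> [23, 24, 25, 26, 27]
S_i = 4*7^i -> [4, 28, 196, 1372, 9604]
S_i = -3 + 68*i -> [-3, 65, 133, 201, 269]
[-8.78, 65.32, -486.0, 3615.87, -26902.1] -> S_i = -8.78*(-7.44)^i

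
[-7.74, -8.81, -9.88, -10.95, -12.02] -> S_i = -7.74 + -1.07*i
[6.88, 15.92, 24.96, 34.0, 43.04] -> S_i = 6.88 + 9.04*i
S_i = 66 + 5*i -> [66, 71, 76, 81, 86]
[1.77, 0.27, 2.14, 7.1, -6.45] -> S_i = Random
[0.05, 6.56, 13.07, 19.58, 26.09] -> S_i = 0.05 + 6.51*i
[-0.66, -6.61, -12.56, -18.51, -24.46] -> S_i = -0.66 + -5.95*i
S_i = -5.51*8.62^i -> [-5.51, -47.5, -409.42, -3529.18, -30421.5]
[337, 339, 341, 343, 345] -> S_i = 337 + 2*i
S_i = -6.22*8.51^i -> [-6.22, -52.93, -450.45, -3833.36, -32621.85]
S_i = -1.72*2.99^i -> [-1.72, -5.14, -15.38, -45.98, -137.47]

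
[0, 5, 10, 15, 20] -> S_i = 0 + 5*i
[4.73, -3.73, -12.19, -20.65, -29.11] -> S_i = 4.73 + -8.46*i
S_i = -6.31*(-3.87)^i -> [-6.31, 24.42, -94.5, 365.73, -1415.38]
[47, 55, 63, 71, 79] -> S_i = 47 + 8*i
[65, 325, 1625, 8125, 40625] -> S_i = 65*5^i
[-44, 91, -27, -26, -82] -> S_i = Random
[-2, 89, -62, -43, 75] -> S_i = Random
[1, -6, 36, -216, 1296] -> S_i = 1*-6^i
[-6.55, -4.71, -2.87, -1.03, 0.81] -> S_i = -6.55 + 1.84*i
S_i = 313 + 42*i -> [313, 355, 397, 439, 481]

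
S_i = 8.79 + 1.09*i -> [8.79, 9.88, 10.97, 12.06, 13.15]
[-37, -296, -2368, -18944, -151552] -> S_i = -37*8^i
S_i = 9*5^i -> [9, 45, 225, 1125, 5625]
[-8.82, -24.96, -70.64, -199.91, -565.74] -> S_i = -8.82*2.83^i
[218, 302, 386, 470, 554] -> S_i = 218 + 84*i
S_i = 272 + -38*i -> [272, 234, 196, 158, 120]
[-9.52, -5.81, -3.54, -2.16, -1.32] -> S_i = -9.52*0.61^i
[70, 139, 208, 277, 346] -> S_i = 70 + 69*i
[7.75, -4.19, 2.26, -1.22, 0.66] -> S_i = 7.75*(-0.54)^i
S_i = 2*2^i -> [2, 4, 8, 16, 32]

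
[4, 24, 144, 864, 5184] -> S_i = 4*6^i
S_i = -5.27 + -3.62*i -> [-5.27, -8.89, -12.51, -16.13, -19.75]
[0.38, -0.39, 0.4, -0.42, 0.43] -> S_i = 0.38*(-1.03)^i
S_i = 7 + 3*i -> [7, 10, 13, 16, 19]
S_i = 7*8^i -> [7, 56, 448, 3584, 28672]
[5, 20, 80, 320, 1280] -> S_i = 5*4^i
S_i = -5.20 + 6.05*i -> [-5.2, 0.85, 6.9, 12.95, 19.0]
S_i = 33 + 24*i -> [33, 57, 81, 105, 129]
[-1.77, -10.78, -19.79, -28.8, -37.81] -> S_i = -1.77 + -9.01*i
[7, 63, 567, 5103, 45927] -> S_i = 7*9^i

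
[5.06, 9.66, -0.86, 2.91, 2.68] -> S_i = Random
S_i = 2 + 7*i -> [2, 9, 16, 23, 30]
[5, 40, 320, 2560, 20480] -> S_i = 5*8^i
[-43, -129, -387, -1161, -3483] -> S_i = -43*3^i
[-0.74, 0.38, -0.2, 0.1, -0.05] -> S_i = -0.74*(-0.52)^i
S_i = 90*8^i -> [90, 720, 5760, 46080, 368640]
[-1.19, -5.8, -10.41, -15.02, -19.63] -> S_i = -1.19 + -4.61*i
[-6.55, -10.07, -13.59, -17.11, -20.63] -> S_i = -6.55 + -3.52*i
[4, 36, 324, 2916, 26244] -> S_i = 4*9^i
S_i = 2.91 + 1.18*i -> [2.91, 4.09, 5.27, 6.45, 7.63]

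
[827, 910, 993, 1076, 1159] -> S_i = 827 + 83*i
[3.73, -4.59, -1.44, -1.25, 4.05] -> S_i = Random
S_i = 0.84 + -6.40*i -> [0.84, -5.56, -11.96, -18.36, -24.76]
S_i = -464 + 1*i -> [-464, -463, -462, -461, -460]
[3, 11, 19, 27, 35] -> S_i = 3 + 8*i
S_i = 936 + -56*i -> [936, 880, 824, 768, 712]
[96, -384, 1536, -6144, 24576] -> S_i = 96*-4^i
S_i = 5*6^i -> [5, 30, 180, 1080, 6480]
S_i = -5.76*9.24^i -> [-5.76, -53.22, -491.77, -4544.0, -41986.57]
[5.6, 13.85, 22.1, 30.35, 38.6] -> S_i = 5.60 + 8.25*i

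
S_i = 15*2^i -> [15, 30, 60, 120, 240]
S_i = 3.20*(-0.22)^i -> [3.2, -0.7, 0.15, -0.03, 0.01]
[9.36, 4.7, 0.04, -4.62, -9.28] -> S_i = 9.36 + -4.66*i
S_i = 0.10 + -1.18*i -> [0.1, -1.08, -2.26, -3.44, -4.62]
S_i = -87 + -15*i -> [-87, -102, -117, -132, -147]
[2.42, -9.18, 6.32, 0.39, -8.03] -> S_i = Random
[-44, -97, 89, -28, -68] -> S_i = Random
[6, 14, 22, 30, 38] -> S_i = 6 + 8*i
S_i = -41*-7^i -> [-41, 287, -2009, 14063, -98441]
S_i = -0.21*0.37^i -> [-0.21, -0.08, -0.03, -0.01, -0.0]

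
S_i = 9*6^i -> [9, 54, 324, 1944, 11664]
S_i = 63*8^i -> [63, 504, 4032, 32256, 258048]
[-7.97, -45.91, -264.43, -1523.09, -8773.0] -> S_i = -7.97*5.76^i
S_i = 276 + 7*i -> [276, 283, 290, 297, 304]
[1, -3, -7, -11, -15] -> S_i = 1 + -4*i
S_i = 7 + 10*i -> [7, 17, 27, 37, 47]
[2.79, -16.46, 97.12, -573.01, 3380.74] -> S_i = 2.79*(-5.90)^i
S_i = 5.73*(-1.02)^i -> [5.73, -5.84, 5.96, -6.08, 6.2]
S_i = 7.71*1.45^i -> [7.71, 11.18, 16.21, 23.5, 34.08]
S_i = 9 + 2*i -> [9, 11, 13, 15, 17]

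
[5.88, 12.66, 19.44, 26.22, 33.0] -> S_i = 5.88 + 6.78*i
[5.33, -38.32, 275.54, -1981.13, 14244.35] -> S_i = 5.33*(-7.19)^i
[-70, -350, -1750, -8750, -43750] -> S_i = -70*5^i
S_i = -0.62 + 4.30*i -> [-0.62, 3.68, 7.98, 12.28, 16.58]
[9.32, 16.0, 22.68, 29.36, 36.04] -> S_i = 9.32 + 6.68*i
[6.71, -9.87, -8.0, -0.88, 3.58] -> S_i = Random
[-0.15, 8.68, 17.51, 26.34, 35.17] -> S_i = -0.15 + 8.83*i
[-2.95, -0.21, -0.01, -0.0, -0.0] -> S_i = -2.95*0.07^i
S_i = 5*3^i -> [5, 15, 45, 135, 405]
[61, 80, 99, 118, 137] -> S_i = 61 + 19*i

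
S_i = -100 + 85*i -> [-100, -15, 70, 155, 240]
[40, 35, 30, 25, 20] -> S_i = 40 + -5*i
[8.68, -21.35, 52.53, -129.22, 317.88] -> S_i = 8.68*(-2.46)^i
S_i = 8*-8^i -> [8, -64, 512, -4096, 32768]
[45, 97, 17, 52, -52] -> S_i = Random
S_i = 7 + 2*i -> [7, 9, 11, 13, 15]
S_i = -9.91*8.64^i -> [-9.91, -85.62, -739.78, -6391.68, -55224.1]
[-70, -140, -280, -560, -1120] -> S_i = -70*2^i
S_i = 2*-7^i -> [2, -14, 98, -686, 4802]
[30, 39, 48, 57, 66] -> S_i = 30 + 9*i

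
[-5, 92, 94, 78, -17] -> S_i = Random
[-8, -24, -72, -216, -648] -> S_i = -8*3^i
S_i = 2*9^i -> [2, 18, 162, 1458, 13122]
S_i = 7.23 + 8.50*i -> [7.23, 15.73, 24.23, 32.73, 41.23]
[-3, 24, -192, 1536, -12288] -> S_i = -3*-8^i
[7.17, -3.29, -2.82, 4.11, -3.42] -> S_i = Random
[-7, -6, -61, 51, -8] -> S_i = Random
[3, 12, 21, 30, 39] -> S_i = 3 + 9*i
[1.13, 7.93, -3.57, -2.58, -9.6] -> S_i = Random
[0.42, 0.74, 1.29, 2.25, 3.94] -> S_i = 0.42*1.75^i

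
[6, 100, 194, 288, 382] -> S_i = 6 + 94*i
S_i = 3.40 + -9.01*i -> [3.4, -5.61, -14.62, -23.63, -32.64]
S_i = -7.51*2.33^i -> [-7.51, -17.5, -40.77, -95.0, -221.34]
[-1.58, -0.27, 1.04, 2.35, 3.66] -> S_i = -1.58 + 1.31*i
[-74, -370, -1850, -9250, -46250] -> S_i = -74*5^i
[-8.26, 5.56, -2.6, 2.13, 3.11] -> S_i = Random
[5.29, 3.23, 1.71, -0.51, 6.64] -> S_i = Random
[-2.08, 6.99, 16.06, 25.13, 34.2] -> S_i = -2.08 + 9.07*i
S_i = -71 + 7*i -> [-71, -64, -57, -50, -43]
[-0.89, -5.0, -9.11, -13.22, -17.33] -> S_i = -0.89 + -4.11*i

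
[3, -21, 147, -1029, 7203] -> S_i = 3*-7^i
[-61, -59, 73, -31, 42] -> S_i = Random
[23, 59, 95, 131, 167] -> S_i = 23 + 36*i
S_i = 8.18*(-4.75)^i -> [8.18, -38.85, 184.56, -876.67, 4164.16]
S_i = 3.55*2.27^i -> [3.55, 8.06, 18.29, 41.52, 94.26]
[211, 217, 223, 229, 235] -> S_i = 211 + 6*i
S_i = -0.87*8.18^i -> [-0.87, -7.12, -58.21, -476.19, -3895.22]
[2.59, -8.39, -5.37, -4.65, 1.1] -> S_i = Random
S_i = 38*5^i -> [38, 190, 950, 4750, 23750]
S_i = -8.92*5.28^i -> [-8.92, -47.1, -248.68, -1313.01, -6932.67]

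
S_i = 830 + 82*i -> [830, 912, 994, 1076, 1158]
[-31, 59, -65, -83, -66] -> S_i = Random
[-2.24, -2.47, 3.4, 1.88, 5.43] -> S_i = Random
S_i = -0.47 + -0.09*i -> [-0.47, -0.56, -0.65, -0.74, -0.83]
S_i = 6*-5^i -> [6, -30, 150, -750, 3750]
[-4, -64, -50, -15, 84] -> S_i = Random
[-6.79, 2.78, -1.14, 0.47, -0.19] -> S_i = -6.79*(-0.41)^i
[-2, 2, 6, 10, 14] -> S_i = -2 + 4*i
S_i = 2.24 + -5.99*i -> [2.24, -3.75, -9.74, -15.73, -21.72]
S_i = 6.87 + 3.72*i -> [6.87, 10.59, 14.31, 18.03, 21.75]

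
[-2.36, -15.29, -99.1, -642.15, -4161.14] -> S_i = -2.36*6.48^i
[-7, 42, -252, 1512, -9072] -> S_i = -7*-6^i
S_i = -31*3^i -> [-31, -93, -279, -837, -2511]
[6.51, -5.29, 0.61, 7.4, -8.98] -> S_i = Random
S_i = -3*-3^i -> [-3, 9, -27, 81, -243]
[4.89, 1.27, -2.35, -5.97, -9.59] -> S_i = 4.89 + -3.62*i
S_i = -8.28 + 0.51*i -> [-8.28, -7.77, -7.26, -6.75, -6.24]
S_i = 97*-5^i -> [97, -485, 2425, -12125, 60625]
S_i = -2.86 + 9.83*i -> [-2.86, 6.97, 16.8, 26.63, 36.46]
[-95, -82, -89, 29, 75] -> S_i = Random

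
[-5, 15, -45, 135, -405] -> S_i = -5*-3^i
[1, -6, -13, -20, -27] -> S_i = 1 + -7*i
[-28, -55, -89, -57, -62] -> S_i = Random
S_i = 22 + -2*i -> [22, 20, 18, 16, 14]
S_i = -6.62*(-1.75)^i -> [-6.62, 11.58, -20.27, 35.48, -62.09]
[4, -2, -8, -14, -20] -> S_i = 4 + -6*i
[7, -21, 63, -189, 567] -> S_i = 7*-3^i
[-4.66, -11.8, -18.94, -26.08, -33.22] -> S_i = -4.66 + -7.14*i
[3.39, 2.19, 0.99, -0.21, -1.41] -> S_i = 3.39 + -1.20*i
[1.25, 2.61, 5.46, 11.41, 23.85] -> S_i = 1.25*2.09^i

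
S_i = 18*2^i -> [18, 36, 72, 144, 288]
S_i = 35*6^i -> [35, 210, 1260, 7560, 45360]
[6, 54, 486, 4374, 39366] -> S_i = 6*9^i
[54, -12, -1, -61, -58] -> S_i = Random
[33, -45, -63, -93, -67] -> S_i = Random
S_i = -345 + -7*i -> [-345, -352, -359, -366, -373]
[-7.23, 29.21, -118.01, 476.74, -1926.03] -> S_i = -7.23*(-4.04)^i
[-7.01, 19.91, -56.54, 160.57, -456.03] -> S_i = -7.01*(-2.84)^i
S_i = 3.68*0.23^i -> [3.68, 0.85, 0.19, 0.04, 0.01]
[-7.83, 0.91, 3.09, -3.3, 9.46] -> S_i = Random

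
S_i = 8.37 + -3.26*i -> [8.37, 5.11, 1.85, -1.41, -4.67]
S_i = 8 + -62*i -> [8, -54, -116, -178, -240]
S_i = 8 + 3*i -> [8, 11, 14, 17, 20]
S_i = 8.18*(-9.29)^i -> [8.18, -75.99, 705.97, -6558.44, 60927.89]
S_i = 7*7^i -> [7, 49, 343, 2401, 16807]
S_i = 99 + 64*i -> [99, 163, 227, 291, 355]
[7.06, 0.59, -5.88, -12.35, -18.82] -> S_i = 7.06 + -6.47*i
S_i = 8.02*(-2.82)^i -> [8.02, -22.62, 63.78, -179.85, 507.19]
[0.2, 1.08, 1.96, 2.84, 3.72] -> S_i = 0.20 + 0.88*i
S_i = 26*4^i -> [26, 104, 416, 1664, 6656]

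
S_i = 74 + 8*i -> [74, 82, 90, 98, 106]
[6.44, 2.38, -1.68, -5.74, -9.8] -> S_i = 6.44 + -4.06*i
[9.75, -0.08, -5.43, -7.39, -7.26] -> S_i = Random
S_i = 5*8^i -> [5, 40, 320, 2560, 20480]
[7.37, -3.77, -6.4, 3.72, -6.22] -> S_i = Random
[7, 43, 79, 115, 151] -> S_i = 7 + 36*i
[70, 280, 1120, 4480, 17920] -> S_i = 70*4^i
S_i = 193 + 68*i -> [193, 261, 329, 397, 465]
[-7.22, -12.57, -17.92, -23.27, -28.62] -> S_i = -7.22 + -5.35*i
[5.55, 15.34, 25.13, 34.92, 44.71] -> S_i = 5.55 + 9.79*i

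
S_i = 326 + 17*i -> [326, 343, 360, 377, 394]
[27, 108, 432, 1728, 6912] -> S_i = 27*4^i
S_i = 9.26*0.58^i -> [9.26, 5.37, 3.12, 1.81, 1.05]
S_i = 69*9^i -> [69, 621, 5589, 50301, 452709]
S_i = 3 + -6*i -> [3, -3, -9, -15, -21]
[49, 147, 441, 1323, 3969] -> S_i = 49*3^i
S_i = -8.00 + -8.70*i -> [-8.0, -16.7, -25.4, -34.1, -42.8]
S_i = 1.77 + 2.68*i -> [1.77, 4.45, 7.13, 9.81, 12.49]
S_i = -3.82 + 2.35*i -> [-3.82, -1.47, 0.88, 3.23, 5.58]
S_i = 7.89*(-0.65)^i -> [7.89, -5.13, 3.33, -2.17, 1.41]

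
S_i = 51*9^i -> [51, 459, 4131, 37179, 334611]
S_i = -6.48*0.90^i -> [-6.48, -5.83, -5.25, -4.72, -4.25]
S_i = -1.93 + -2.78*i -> [-1.93, -4.71, -7.49, -10.27, -13.05]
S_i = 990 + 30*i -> [990, 1020, 1050, 1080, 1110]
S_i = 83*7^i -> [83, 581, 4067, 28469, 199283]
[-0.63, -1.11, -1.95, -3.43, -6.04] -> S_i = -0.63*1.76^i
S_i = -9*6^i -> [-9, -54, -324, -1944, -11664]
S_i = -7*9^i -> [-7, -63, -567, -5103, -45927]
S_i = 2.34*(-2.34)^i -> [2.34, -5.48, 12.81, -29.98, 70.16]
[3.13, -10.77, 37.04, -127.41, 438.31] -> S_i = 3.13*(-3.44)^i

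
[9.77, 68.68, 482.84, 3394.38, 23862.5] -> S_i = 9.77*7.03^i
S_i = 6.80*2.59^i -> [6.8, 17.61, 45.62, 118.14, 305.99]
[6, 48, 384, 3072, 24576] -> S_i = 6*8^i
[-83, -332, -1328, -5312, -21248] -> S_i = -83*4^i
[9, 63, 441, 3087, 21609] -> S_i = 9*7^i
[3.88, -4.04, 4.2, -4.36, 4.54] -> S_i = 3.88*(-1.04)^i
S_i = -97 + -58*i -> [-97, -155, -213, -271, -329]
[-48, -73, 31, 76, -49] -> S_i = Random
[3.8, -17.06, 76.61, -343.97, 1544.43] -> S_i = 3.80*(-4.49)^i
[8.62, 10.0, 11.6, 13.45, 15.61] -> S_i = 8.62*1.16^i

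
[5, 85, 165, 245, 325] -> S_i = 5 + 80*i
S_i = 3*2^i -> [3, 6, 12, 24, 48]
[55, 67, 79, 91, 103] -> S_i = 55 + 12*i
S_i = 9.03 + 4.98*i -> [9.03, 14.01, 18.99, 23.97, 28.95]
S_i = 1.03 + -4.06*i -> [1.03, -3.03, -7.09, -11.15, -15.21]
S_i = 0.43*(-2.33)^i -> [0.43, -1.0, 2.33, -5.44, 12.67]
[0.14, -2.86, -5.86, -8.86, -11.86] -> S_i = 0.14 + -3.00*i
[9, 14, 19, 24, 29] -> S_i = 9 + 5*i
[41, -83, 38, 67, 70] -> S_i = Random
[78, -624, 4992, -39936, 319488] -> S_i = 78*-8^i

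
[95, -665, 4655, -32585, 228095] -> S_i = 95*-7^i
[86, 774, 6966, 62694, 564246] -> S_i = 86*9^i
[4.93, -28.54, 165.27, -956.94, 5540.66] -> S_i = 4.93*(-5.79)^i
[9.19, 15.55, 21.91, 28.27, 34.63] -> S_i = 9.19 + 6.36*i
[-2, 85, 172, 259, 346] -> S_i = -2 + 87*i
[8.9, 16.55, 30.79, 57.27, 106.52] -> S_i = 8.90*1.86^i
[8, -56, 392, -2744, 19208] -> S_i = 8*-7^i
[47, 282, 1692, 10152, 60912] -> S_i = 47*6^i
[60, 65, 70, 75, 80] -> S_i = 60 + 5*i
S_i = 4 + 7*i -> [4, 11, 18, 25, 32]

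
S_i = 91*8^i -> [91, 728, 5824, 46592, 372736]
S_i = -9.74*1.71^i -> [-9.74, -16.66, -28.48, -48.7, -83.28]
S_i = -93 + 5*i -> [-93, -88, -83, -78, -73]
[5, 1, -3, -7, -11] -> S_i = 5 + -4*i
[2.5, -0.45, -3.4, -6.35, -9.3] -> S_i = 2.50 + -2.95*i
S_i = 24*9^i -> [24, 216, 1944, 17496, 157464]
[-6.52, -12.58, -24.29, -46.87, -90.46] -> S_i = -6.52*1.93^i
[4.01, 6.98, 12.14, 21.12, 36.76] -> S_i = 4.01*1.74^i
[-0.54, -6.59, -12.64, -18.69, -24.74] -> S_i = -0.54 + -6.05*i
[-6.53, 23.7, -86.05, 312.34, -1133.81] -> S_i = -6.53*(-3.63)^i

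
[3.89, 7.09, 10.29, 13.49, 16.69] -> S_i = 3.89 + 3.20*i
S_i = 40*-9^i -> [40, -360, 3240, -29160, 262440]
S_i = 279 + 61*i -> [279, 340, 401, 462, 523]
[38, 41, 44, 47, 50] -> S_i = 38 + 3*i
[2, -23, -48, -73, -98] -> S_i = 2 + -25*i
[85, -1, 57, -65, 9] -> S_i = Random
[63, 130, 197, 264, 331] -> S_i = 63 + 67*i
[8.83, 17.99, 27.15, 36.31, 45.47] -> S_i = 8.83 + 9.16*i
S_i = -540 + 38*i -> [-540, -502, -464, -426, -388]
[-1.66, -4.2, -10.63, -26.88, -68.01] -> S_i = -1.66*2.53^i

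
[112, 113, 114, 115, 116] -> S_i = 112 + 1*i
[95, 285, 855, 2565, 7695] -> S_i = 95*3^i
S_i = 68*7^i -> [68, 476, 3332, 23324, 163268]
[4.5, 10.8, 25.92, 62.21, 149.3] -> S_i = 4.50*2.40^i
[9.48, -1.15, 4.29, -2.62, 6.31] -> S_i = Random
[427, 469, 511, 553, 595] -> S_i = 427 + 42*i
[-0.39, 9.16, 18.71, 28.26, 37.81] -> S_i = -0.39 + 9.55*i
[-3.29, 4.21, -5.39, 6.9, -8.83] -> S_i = -3.29*(-1.28)^i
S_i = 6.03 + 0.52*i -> [6.03, 6.55, 7.07, 7.59, 8.11]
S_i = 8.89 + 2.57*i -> [8.89, 11.46, 14.03, 16.6, 19.17]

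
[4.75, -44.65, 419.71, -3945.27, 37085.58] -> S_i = 4.75*(-9.40)^i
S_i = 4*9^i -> [4, 36, 324, 2916, 26244]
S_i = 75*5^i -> [75, 375, 1875, 9375, 46875]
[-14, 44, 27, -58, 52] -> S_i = Random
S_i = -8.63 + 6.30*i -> [-8.63, -2.33, 3.97, 10.27, 16.57]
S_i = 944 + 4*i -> [944, 948, 952, 956, 960]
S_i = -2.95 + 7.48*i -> [-2.95, 4.53, 12.01, 19.49, 26.97]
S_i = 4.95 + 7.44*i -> [4.95, 12.39, 19.83, 27.27, 34.71]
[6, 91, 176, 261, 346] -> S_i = 6 + 85*i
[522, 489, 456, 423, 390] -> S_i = 522 + -33*i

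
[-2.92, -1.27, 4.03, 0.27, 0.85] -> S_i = Random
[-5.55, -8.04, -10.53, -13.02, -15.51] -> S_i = -5.55 + -2.49*i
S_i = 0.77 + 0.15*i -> [0.77, 0.92, 1.07, 1.22, 1.37]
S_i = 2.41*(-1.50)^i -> [2.41, -3.62, 5.42, -8.13, 12.2]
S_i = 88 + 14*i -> [88, 102, 116, 130, 144]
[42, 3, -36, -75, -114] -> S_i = 42 + -39*i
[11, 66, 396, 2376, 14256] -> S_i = 11*6^i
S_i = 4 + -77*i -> [4, -73, -150, -227, -304]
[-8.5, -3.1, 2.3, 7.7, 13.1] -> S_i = -8.50 + 5.40*i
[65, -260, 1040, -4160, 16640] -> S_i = 65*-4^i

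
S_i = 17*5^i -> [17, 85, 425, 2125, 10625]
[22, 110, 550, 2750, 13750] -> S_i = 22*5^i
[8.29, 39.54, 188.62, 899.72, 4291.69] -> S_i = 8.29*4.77^i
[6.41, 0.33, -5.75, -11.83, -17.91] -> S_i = 6.41 + -6.08*i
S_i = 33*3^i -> [33, 99, 297, 891, 2673]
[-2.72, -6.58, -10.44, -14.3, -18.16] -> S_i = -2.72 + -3.86*i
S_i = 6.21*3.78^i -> [6.21, 23.47, 88.73, 335.4, 1267.82]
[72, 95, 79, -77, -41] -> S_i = Random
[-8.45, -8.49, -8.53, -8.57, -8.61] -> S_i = -8.45 + -0.04*i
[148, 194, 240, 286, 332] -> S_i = 148 + 46*i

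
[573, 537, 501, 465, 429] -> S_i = 573 + -36*i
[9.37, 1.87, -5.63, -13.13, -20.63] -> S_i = 9.37 + -7.50*i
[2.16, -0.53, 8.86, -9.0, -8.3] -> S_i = Random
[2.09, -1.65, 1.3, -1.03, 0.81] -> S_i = 2.09*(-0.79)^i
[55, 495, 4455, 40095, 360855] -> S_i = 55*9^i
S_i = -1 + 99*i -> [-1, 98, 197, 296, 395]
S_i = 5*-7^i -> [5, -35, 245, -1715, 12005]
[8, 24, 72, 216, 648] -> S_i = 8*3^i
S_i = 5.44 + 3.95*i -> [5.44, 9.39, 13.34, 17.29, 21.24]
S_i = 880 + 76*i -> [880, 956, 1032, 1108, 1184]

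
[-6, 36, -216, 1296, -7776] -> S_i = -6*-6^i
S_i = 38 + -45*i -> [38, -7, -52, -97, -142]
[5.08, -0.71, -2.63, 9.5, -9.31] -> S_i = Random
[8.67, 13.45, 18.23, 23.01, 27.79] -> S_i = 8.67 + 4.78*i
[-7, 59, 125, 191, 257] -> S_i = -7 + 66*i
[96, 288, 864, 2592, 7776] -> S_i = 96*3^i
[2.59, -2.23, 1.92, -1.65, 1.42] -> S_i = 2.59*(-0.86)^i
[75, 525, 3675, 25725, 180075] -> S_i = 75*7^i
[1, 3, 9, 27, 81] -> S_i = 1*3^i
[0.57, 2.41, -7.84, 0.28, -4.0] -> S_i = Random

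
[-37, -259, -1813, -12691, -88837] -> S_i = -37*7^i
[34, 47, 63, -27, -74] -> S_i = Random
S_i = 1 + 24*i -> [1, 25, 49, 73, 97]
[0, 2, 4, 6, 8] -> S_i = 0 + 2*i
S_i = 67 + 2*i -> [67, 69, 71, 73, 75]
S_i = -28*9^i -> [-28, -252, -2268, -20412, -183708]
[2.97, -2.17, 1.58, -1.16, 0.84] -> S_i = 2.97*(-0.73)^i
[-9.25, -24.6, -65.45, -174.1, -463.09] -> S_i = -9.25*2.66^i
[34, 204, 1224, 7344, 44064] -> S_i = 34*6^i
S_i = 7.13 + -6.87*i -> [7.13, 0.26, -6.61, -13.48, -20.35]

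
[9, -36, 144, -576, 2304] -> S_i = 9*-4^i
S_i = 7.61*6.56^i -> [7.61, 49.92, 327.49, 2148.31, 14092.89]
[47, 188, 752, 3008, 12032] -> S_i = 47*4^i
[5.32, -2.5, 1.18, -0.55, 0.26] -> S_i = 5.32*(-0.47)^i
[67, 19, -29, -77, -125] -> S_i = 67 + -48*i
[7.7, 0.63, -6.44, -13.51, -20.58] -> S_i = 7.70 + -7.07*i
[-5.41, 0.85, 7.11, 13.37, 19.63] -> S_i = -5.41 + 6.26*i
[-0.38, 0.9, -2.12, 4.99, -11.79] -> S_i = -0.38*(-2.36)^i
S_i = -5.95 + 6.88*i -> [-5.95, 0.93, 7.81, 14.69, 21.57]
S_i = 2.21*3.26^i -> [2.21, 7.2, 23.49, 76.57, 249.61]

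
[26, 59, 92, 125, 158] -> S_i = 26 + 33*i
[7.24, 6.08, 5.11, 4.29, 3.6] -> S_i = 7.24*0.84^i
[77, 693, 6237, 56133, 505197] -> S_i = 77*9^i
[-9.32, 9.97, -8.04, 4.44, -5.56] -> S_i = Random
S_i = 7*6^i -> [7, 42, 252, 1512, 9072]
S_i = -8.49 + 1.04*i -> [-8.49, -7.45, -6.41, -5.37, -4.33]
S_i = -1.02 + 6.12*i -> [-1.02, 5.1, 11.22, 17.34, 23.46]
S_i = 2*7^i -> [2, 14, 98, 686, 4802]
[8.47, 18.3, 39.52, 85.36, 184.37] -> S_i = 8.47*2.16^i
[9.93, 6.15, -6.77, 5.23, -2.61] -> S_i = Random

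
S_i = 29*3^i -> [29, 87, 261, 783, 2349]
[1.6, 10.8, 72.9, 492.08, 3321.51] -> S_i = 1.60*6.75^i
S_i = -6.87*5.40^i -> [-6.87, -37.1, -200.33, -1081.78, -5841.6]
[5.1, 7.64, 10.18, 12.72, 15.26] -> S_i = 5.10 + 2.54*i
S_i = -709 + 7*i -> [-709, -702, -695, -688, -681]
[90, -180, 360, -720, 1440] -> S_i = 90*-2^i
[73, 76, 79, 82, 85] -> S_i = 73 + 3*i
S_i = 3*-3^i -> [3, -9, 27, -81, 243]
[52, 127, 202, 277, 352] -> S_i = 52 + 75*i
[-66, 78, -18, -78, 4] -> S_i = Random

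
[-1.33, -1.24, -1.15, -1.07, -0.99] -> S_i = -1.33*0.93^i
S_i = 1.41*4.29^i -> [1.41, 6.05, 25.95, 111.32, 477.58]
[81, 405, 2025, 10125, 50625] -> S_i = 81*5^i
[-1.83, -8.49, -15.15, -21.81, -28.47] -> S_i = -1.83 + -6.66*i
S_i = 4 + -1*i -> [4, 3, 2, 1, 0]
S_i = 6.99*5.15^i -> [6.99, 36.0, 185.39, 954.77, 4917.07]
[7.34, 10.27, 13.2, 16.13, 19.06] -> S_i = 7.34 + 2.93*i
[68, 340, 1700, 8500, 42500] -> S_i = 68*5^i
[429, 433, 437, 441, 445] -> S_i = 429 + 4*i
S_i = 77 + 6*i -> [77, 83, 89, 95, 101]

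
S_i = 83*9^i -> [83, 747, 6723, 60507, 544563]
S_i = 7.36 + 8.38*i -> [7.36, 15.74, 24.12, 32.5, 40.88]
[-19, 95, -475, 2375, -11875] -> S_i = -19*-5^i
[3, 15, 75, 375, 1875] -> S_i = 3*5^i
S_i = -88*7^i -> [-88, -616, -4312, -30184, -211288]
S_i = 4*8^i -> [4, 32, 256, 2048, 16384]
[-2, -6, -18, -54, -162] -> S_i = -2*3^i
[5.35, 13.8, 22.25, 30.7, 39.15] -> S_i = 5.35 + 8.45*i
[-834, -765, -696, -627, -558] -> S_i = -834 + 69*i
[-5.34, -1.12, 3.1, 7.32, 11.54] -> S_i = -5.34 + 4.22*i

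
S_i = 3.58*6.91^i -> [3.58, 24.74, 170.94, 1181.18, 8161.97]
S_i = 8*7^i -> [8, 56, 392, 2744, 19208]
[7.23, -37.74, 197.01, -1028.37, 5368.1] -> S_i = 7.23*(-5.22)^i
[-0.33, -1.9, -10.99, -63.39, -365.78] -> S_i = -0.33*5.77^i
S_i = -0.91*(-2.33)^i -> [-0.91, 2.12, -4.94, 11.51, -26.82]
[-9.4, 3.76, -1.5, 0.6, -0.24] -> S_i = -9.40*(-0.40)^i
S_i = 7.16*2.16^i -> [7.16, 15.47, 33.41, 72.16, 155.86]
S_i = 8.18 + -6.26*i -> [8.18, 1.92, -4.34, -10.6, -16.86]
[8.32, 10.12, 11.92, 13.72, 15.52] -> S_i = 8.32 + 1.80*i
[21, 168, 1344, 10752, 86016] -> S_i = 21*8^i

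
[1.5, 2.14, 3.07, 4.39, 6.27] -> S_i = 1.50*1.43^i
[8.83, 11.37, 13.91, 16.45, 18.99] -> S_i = 8.83 + 2.54*i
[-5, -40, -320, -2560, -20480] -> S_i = -5*8^i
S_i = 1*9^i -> [1, 9, 81, 729, 6561]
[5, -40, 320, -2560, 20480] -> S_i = 5*-8^i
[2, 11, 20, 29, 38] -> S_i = 2 + 9*i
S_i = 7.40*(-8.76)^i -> [7.4, -64.82, 567.86, -4974.44, 43576.08]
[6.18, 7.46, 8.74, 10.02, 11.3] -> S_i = 6.18 + 1.28*i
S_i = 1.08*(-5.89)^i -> [1.08, -6.36, 37.47, -220.68, 1299.83]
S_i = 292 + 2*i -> [292, 294, 296, 298, 300]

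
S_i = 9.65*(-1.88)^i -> [9.65, -18.14, 34.11, -64.12, 120.55]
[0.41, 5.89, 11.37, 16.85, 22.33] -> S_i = 0.41 + 5.48*i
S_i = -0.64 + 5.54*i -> [-0.64, 4.9, 10.44, 15.98, 21.52]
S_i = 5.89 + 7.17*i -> [5.89, 13.06, 20.23, 27.4, 34.57]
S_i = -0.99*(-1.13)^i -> [-0.99, 1.12, -1.26, 1.43, -1.61]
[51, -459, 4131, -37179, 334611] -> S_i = 51*-9^i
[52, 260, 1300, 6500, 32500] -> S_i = 52*5^i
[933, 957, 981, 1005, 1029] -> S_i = 933 + 24*i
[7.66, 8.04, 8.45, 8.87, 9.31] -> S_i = 7.66*1.05^i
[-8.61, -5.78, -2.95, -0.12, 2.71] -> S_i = -8.61 + 2.83*i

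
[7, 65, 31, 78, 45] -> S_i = Random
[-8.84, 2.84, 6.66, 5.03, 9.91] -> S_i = Random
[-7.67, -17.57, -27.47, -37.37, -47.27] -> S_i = -7.67 + -9.90*i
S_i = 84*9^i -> [84, 756, 6804, 61236, 551124]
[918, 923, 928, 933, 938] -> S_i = 918 + 5*i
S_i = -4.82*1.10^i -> [-4.82, -5.3, -5.83, -6.42, -7.06]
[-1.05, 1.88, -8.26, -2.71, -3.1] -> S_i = Random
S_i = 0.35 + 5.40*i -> [0.35, 5.75, 11.15, 16.55, 21.95]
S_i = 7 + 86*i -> [7, 93, 179, 265, 351]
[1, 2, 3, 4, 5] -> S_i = 1 + 1*i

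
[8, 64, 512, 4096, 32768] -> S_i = 8*8^i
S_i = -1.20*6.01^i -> [-1.2, -7.21, -43.34, -260.5, -1565.59]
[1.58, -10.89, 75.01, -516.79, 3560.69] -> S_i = 1.58*(-6.89)^i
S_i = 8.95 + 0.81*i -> [8.95, 9.76, 10.57, 11.38, 12.19]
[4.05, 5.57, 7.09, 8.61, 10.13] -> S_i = 4.05 + 1.52*i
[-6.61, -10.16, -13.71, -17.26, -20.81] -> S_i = -6.61 + -3.55*i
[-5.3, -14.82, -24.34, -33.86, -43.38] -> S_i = -5.30 + -9.52*i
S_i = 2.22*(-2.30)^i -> [2.22, -5.11, 11.74, -27.01, 62.12]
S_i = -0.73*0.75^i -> [-0.73, -0.55, -0.41, -0.31, -0.23]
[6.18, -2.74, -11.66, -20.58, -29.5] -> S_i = 6.18 + -8.92*i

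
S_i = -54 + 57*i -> [-54, 3, 60, 117, 174]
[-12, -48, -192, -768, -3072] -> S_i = -12*4^i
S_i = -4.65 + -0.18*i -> [-4.65, -4.83, -5.01, -5.19, -5.37]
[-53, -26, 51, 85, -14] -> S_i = Random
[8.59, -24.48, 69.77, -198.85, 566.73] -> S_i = 8.59*(-2.85)^i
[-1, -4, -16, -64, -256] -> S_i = -1*4^i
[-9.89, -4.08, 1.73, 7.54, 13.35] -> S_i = -9.89 + 5.81*i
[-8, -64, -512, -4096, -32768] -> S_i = -8*8^i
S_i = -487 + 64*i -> [-487, -423, -359, -295, -231]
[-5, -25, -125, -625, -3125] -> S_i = -5*5^i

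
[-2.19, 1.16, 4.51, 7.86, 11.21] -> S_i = -2.19 + 3.35*i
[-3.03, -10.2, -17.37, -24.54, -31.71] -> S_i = -3.03 + -7.17*i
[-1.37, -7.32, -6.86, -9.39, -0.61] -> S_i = Random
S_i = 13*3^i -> [13, 39, 117, 351, 1053]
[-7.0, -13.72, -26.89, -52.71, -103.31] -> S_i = -7.00*1.96^i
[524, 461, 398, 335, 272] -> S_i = 524 + -63*i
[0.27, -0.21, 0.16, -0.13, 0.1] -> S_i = 0.27*(-0.78)^i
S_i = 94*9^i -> [94, 846, 7614, 68526, 616734]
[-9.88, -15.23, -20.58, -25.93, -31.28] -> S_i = -9.88 + -5.35*i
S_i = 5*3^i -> [5, 15, 45, 135, 405]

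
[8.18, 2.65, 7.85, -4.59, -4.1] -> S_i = Random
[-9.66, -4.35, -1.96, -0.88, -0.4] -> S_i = -9.66*0.45^i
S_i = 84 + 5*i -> [84, 89, 94, 99, 104]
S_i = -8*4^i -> [-8, -32, -128, -512, -2048]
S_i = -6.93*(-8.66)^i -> [-6.93, 60.01, -519.72, 4500.77, -38976.68]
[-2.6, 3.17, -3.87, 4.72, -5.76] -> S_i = -2.60*(-1.22)^i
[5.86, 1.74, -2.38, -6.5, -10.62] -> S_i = 5.86 + -4.12*i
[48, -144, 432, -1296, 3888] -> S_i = 48*-3^i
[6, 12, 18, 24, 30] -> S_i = 6 + 6*i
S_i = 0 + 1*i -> [0, 1, 2, 3, 4]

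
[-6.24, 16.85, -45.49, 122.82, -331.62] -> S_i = -6.24*(-2.70)^i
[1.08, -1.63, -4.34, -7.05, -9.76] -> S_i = 1.08 + -2.71*i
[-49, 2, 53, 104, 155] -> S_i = -49 + 51*i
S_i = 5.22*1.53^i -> [5.22, 7.99, 12.22, 18.7, 28.6]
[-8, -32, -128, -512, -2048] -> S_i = -8*4^i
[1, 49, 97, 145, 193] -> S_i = 1 + 48*i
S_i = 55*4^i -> [55, 220, 880, 3520, 14080]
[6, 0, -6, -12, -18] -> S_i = 6 + -6*i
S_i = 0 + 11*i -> [0, 11, 22, 33, 44]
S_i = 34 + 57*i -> [34, 91, 148, 205, 262]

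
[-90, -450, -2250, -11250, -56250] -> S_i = -90*5^i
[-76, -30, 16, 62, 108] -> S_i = -76 + 46*i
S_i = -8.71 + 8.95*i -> [-8.71, 0.24, 9.19, 18.14, 27.09]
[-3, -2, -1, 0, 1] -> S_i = -3 + 1*i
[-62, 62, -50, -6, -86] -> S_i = Random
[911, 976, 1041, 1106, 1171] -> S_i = 911 + 65*i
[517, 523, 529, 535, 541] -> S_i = 517 + 6*i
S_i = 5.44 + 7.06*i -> [5.44, 12.5, 19.56, 26.62, 33.68]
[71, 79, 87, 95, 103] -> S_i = 71 + 8*i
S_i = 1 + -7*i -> [1, -6, -13, -20, -27]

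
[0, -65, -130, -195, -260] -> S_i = 0 + -65*i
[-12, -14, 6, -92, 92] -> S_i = Random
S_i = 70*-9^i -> [70, -630, 5670, -51030, 459270]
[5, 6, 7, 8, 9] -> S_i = 5 + 1*i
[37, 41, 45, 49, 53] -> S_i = 37 + 4*i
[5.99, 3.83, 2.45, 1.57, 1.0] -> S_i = 5.99*0.64^i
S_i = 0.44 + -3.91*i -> [0.44, -3.47, -7.38, -11.29, -15.2]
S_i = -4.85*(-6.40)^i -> [-4.85, 31.04, -198.66, 1271.4, -8136.95]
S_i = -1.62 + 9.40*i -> [-1.62, 7.78, 17.18, 26.58, 35.98]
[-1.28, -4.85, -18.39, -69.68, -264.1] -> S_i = -1.28*3.79^i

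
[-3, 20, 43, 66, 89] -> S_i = -3 + 23*i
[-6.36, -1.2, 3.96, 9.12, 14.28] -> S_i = -6.36 + 5.16*i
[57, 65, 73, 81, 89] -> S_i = 57 + 8*i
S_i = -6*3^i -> [-6, -18, -54, -162, -486]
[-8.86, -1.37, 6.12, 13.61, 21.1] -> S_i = -8.86 + 7.49*i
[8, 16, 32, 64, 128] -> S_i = 8*2^i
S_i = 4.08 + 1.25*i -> [4.08, 5.33, 6.58, 7.83, 9.08]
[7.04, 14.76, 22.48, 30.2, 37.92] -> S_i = 7.04 + 7.72*i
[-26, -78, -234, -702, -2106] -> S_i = -26*3^i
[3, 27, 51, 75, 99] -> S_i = 3 + 24*i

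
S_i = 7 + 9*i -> [7, 16, 25, 34, 43]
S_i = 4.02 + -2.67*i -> [4.02, 1.35, -1.32, -3.99, -6.66]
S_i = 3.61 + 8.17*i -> [3.61, 11.78, 19.95, 28.12, 36.29]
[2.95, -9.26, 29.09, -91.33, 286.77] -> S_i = 2.95*(-3.14)^i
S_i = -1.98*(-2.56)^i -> [-1.98, 5.07, -12.98, 33.22, -85.04]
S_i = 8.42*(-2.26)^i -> [8.42, -19.03, 43.01, -97.19, 219.66]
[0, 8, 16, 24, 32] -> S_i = 0 + 8*i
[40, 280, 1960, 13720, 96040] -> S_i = 40*7^i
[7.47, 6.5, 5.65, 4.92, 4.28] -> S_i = 7.47*0.87^i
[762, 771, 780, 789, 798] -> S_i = 762 + 9*i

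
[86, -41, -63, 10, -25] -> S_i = Random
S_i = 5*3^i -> [5, 15, 45, 135, 405]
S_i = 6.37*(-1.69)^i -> [6.37, -10.77, 18.19, -30.75, 51.96]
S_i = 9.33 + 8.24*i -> [9.33, 17.57, 25.81, 34.05, 42.29]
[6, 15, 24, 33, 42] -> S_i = 6 + 9*i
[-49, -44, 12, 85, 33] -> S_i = Random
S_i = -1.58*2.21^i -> [-1.58, -3.49, -7.72, -17.05, -37.69]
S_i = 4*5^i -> [4, 20, 100, 500, 2500]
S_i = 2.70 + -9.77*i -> [2.7, -7.07, -16.84, -26.61, -36.38]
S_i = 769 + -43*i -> [769, 726, 683, 640, 597]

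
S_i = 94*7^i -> [94, 658, 4606, 32242, 225694]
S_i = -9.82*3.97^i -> [-9.82, -38.99, -154.77, -614.44, -2439.35]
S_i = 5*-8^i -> [5, -40, 320, -2560, 20480]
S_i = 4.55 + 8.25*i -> [4.55, 12.8, 21.05, 29.3, 37.55]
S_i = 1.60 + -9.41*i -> [1.6, -7.81, -17.22, -26.63, -36.04]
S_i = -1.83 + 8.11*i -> [-1.83, 6.28, 14.39, 22.5, 30.61]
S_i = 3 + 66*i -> [3, 69, 135, 201, 267]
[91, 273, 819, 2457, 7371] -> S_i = 91*3^i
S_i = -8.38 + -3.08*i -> [-8.38, -11.46, -14.54, -17.62, -20.7]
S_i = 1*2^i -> [1, 2, 4, 8, 16]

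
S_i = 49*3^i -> [49, 147, 441, 1323, 3969]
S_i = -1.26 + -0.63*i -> [-1.26, -1.89, -2.52, -3.15, -3.78]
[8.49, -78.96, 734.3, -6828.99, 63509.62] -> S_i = 8.49*(-9.30)^i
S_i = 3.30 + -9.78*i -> [3.3, -6.48, -16.26, -26.04, -35.82]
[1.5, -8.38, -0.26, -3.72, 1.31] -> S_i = Random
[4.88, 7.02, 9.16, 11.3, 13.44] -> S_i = 4.88 + 2.14*i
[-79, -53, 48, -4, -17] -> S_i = Random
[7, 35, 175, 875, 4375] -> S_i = 7*5^i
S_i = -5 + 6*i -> [-5, 1, 7, 13, 19]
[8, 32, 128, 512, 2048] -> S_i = 8*4^i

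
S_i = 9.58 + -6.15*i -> [9.58, 3.43, -2.72, -8.87, -15.02]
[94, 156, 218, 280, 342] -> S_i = 94 + 62*i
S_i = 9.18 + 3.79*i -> [9.18, 12.97, 16.76, 20.55, 24.34]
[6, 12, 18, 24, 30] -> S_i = 6 + 6*i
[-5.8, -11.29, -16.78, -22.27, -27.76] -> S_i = -5.80 + -5.49*i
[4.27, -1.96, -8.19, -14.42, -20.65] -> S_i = 4.27 + -6.23*i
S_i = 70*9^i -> [70, 630, 5670, 51030, 459270]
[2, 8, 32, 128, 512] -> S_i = 2*4^i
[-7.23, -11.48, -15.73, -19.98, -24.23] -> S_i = -7.23 + -4.25*i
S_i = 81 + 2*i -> [81, 83, 85, 87, 89]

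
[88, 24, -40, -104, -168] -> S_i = 88 + -64*i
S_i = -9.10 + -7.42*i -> [-9.1, -16.52, -23.94, -31.36, -38.78]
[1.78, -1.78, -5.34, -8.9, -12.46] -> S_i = 1.78 + -3.56*i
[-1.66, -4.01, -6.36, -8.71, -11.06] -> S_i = -1.66 + -2.35*i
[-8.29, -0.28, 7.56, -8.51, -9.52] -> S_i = Random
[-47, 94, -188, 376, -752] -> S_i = -47*-2^i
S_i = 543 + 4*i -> [543, 547, 551, 555, 559]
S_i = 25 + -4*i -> [25, 21, 17, 13, 9]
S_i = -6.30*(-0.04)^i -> [-6.3, 0.25, -0.01, 0.0, -0.0]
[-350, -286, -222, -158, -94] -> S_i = -350 + 64*i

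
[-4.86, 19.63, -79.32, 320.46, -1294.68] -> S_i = -4.86*(-4.04)^i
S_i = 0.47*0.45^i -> [0.47, 0.21, 0.1, 0.04, 0.02]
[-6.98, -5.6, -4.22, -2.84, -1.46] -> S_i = -6.98 + 1.38*i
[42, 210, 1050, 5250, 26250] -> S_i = 42*5^i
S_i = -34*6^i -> [-34, -204, -1224, -7344, -44064]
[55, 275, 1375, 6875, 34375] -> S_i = 55*5^i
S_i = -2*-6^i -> [-2, 12, -72, 432, -2592]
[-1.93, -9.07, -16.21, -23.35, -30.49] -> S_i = -1.93 + -7.14*i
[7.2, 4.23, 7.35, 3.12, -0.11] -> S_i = Random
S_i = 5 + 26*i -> [5, 31, 57, 83, 109]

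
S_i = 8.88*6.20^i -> [8.88, 55.06, 341.35, 2116.35, 13121.39]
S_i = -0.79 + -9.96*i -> [-0.79, -10.75, -20.71, -30.67, -40.63]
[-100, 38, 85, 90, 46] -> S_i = Random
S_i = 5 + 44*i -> [5, 49, 93, 137, 181]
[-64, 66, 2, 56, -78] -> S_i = Random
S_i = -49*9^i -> [-49, -441, -3969, -35721, -321489]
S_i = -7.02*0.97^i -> [-7.02, -6.81, -6.61, -6.41, -6.21]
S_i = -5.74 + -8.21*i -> [-5.74, -13.95, -22.16, -30.37, -38.58]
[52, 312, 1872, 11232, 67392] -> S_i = 52*6^i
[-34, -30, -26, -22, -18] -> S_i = -34 + 4*i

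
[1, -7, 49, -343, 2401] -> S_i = 1*-7^i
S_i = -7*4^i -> [-7, -28, -112, -448, -1792]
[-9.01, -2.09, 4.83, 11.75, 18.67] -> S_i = -9.01 + 6.92*i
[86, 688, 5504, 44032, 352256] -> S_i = 86*8^i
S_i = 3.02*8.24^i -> [3.02, 24.88, 205.05, 1689.62, 13922.45]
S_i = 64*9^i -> [64, 576, 5184, 46656, 419904]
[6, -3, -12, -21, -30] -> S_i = 6 + -9*i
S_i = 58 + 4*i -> [58, 62, 66, 70, 74]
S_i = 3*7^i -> [3, 21, 147, 1029, 7203]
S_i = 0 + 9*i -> [0, 9, 18, 27, 36]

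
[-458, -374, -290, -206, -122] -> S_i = -458 + 84*i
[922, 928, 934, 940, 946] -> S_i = 922 + 6*i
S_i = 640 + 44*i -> [640, 684, 728, 772, 816]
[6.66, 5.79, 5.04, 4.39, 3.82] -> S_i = 6.66*0.87^i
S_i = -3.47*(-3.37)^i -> [-3.47, 11.69, -39.41, 132.81, -447.56]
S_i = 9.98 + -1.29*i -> [9.98, 8.69, 7.4, 6.11, 4.82]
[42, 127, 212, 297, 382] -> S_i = 42 + 85*i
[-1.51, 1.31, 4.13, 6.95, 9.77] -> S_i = -1.51 + 2.82*i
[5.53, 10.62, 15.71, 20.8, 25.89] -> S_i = 5.53 + 5.09*i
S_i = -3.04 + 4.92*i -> [-3.04, 1.88, 6.8, 11.72, 16.64]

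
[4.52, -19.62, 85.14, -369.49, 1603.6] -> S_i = 4.52*(-4.34)^i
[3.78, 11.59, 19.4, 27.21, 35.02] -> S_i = 3.78 + 7.81*i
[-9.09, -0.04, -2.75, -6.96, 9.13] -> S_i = Random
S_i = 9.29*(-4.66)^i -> [9.29, -43.29, 201.74, -940.1, 4380.86]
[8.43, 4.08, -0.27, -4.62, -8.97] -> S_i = 8.43 + -4.35*i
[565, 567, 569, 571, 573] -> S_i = 565 + 2*i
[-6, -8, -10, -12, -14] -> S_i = -6 + -2*i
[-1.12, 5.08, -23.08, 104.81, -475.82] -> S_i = -1.12*(-4.54)^i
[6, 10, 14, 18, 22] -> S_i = 6 + 4*i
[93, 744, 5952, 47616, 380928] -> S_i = 93*8^i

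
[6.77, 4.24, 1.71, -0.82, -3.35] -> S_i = 6.77 + -2.53*i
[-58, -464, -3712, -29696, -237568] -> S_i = -58*8^i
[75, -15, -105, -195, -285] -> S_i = 75 + -90*i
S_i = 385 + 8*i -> [385, 393, 401, 409, 417]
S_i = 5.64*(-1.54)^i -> [5.64, -8.69, 13.38, -20.6, 31.72]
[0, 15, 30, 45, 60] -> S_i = 0 + 15*i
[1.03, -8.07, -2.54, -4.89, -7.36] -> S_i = Random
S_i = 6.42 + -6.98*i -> [6.42, -0.56, -7.54, -14.52, -21.5]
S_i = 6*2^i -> [6, 12, 24, 48, 96]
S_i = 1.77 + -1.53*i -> [1.77, 0.24, -1.29, -2.82, -4.35]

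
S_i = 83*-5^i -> [83, -415, 2075, -10375, 51875]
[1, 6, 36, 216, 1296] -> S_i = 1*6^i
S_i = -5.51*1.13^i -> [-5.51, -6.23, -7.04, -7.95, -8.98]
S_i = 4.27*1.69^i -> [4.27, 7.22, 12.2, 20.61, 34.83]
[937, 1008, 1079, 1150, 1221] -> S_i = 937 + 71*i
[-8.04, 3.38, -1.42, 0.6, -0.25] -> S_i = -8.04*(-0.42)^i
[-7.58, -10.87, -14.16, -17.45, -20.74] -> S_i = -7.58 + -3.29*i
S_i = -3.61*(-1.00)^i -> [-3.61, 3.61, -3.61, 3.61, -3.61]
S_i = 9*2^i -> [9, 18, 36, 72, 144]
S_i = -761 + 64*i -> [-761, -697, -633, -569, -505]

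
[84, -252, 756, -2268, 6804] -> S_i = 84*-3^i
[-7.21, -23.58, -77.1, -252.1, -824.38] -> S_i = -7.21*3.27^i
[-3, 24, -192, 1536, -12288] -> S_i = -3*-8^i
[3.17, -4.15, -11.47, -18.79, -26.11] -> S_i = 3.17 + -7.32*i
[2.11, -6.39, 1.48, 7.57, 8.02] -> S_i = Random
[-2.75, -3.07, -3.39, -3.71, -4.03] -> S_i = -2.75 + -0.32*i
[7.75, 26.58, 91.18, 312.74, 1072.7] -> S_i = 7.75*3.43^i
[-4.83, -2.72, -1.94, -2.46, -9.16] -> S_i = Random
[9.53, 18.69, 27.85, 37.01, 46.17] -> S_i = 9.53 + 9.16*i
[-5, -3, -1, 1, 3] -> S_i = -5 + 2*i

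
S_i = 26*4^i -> [26, 104, 416, 1664, 6656]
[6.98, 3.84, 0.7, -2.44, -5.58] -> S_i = 6.98 + -3.14*i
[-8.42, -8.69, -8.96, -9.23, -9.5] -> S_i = -8.42 + -0.27*i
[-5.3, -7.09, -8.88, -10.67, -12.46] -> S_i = -5.30 + -1.79*i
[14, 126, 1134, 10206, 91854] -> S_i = 14*9^i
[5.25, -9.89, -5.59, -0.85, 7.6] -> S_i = Random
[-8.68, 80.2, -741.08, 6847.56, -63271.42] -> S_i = -8.68*(-9.24)^i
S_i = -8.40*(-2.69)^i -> [-8.4, 22.6, -60.78, 163.51, -439.83]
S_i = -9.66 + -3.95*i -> [-9.66, -13.61, -17.56, -21.51, -25.46]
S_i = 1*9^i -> [1, 9, 81, 729, 6561]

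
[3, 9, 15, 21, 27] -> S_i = 3 + 6*i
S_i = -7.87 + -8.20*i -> [-7.87, -16.07, -24.27, -32.47, -40.67]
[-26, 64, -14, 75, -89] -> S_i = Random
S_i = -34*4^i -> [-34, -136, -544, -2176, -8704]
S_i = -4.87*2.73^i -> [-4.87, -13.3, -36.3, -99.09, -270.51]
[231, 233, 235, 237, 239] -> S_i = 231 + 2*i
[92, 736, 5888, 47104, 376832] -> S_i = 92*8^i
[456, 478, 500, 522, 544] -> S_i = 456 + 22*i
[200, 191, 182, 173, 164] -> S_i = 200 + -9*i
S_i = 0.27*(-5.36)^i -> [0.27, -1.45, 7.76, -41.58, 222.86]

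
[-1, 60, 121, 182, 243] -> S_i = -1 + 61*i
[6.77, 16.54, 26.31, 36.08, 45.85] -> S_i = 6.77 + 9.77*i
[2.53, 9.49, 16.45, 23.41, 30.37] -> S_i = 2.53 + 6.96*i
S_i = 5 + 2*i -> [5, 7, 9, 11, 13]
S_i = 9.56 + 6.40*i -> [9.56, 15.96, 22.36, 28.76, 35.16]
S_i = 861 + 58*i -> [861, 919, 977, 1035, 1093]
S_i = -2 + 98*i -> [-2, 96, 194, 292, 390]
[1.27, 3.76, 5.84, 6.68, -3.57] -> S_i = Random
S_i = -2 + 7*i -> [-2, 5, 12, 19, 26]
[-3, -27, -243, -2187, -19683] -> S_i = -3*9^i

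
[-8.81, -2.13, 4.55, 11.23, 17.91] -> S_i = -8.81 + 6.68*i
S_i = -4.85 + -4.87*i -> [-4.85, -9.72, -14.59, -19.46, -24.33]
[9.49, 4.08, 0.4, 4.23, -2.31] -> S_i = Random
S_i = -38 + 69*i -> [-38, 31, 100, 169, 238]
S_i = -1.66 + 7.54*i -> [-1.66, 5.88, 13.42, 20.96, 28.5]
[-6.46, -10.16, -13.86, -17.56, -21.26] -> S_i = -6.46 + -3.70*i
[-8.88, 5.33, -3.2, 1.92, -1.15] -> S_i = -8.88*(-0.60)^i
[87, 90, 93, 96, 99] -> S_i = 87 + 3*i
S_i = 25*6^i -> [25, 150, 900, 5400, 32400]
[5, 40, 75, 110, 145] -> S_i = 5 + 35*i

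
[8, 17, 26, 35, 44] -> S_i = 8 + 9*i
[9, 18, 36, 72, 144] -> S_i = 9*2^i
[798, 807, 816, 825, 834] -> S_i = 798 + 9*i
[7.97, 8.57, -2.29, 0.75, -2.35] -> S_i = Random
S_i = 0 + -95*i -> [0, -95, -190, -285, -380]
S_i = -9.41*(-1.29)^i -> [-9.41, 12.14, -15.66, 20.2, -26.06]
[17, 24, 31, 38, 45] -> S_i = 17 + 7*i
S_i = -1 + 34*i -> [-1, 33, 67, 101, 135]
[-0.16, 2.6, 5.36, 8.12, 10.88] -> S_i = -0.16 + 2.76*i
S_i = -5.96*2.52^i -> [-5.96, -15.02, -37.85, -95.38, -240.35]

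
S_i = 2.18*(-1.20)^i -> [2.18, -2.62, 3.14, -3.77, 4.52]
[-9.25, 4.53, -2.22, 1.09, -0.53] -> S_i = -9.25*(-0.49)^i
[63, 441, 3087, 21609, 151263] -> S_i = 63*7^i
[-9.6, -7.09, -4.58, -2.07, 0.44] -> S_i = -9.60 + 2.51*i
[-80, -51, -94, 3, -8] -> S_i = Random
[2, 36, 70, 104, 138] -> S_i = 2 + 34*i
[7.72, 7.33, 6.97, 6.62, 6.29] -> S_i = 7.72*0.95^i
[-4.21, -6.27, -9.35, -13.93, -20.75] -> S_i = -4.21*1.49^i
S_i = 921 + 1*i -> [921, 922, 923, 924, 925]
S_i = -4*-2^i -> [-4, 8, -16, 32, -64]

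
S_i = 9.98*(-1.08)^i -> [9.98, -10.78, 11.64, -12.57, 13.58]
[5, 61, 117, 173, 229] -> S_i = 5 + 56*i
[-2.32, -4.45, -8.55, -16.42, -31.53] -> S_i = -2.32*1.92^i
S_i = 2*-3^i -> [2, -6, 18, -54, 162]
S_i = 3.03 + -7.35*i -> [3.03, -4.32, -11.67, -19.02, -26.37]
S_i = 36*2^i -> [36, 72, 144, 288, 576]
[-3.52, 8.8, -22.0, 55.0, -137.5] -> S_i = -3.52*(-2.50)^i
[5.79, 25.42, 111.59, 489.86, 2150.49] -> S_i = 5.79*4.39^i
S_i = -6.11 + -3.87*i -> [-6.11, -9.98, -13.85, -17.72, -21.59]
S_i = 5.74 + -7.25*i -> [5.74, -1.51, -8.76, -16.01, -23.26]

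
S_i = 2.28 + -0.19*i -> [2.28, 2.09, 1.9, 1.71, 1.52]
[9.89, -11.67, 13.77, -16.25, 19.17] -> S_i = 9.89*(-1.18)^i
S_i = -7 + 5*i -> [-7, -2, 3, 8, 13]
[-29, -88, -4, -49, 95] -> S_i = Random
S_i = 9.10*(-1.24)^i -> [9.1, -11.28, 13.99, -17.35, 21.51]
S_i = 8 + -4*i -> [8, 4, 0, -4, -8]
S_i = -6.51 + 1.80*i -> [-6.51, -4.71, -2.91, -1.11, 0.69]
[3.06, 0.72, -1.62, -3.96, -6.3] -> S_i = 3.06 + -2.34*i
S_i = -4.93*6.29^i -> [-4.93, -31.01, -195.05, -1226.87, -7717.02]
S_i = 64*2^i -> [64, 128, 256, 512, 1024]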